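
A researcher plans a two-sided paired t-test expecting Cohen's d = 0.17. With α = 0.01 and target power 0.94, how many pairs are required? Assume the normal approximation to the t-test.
n = 591 pairs

Sample size formula (paired t-test, normal approximation):
n = ((z_{α/2} + z_β) / d)²

z_{α/2} = 2.576 (for α = 0.01, two-sided)
z_β = 1.555 (for power = 0.94)
d = 0.17

n = ((2.576 + 1.555) / 0.17)²
n = (24.300)²
n ≈ 590.49
Round up to the next whole number: n = 591 pairs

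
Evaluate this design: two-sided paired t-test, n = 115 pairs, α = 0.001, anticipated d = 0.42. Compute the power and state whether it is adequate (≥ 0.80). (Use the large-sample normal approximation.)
Power ≈ 0.89; the study is adequately powered (power ≥ 0.80)

Power calculation (paired t-test, normal approximation):
z_β = d · √n - z_{α/2}
z_β = 0.42 · √115 - 3.291
z_β = 0.42 · 10.724 - 3.291
z_β = 1.213

Power = Φ(z_β) = Φ(1.213) ≈ 0.888

Effect size d = 0.42 is small by Cohen's convention (0.2/0.5/0.8).

Threshold: power ≥ 0.80 is conventionally adequate.
Power ≈ 0.89 → the study is adequately powered (power ≥ 0.80).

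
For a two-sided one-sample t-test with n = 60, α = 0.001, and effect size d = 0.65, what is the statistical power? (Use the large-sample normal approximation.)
Power ≈ 0.96

Power calculation (one-sample t-test, normal approximation):
z_β = d · √n - z_{α/2}
z_β = 0.65 · √60 - 3.291
z_β = 0.65 · 7.746 - 3.291
z_β = 1.744

Power = Φ(z_β) = Φ(1.744) ≈ 0.959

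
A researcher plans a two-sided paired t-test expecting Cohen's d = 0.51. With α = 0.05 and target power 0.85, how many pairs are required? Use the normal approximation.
n = 35 pairs

Sample size formula (paired t-test, normal approximation):
n = ((z_{α/2} + z_β) / d)²

z_{α/2} = 1.960 (for α = 0.05, two-sided)
z_β = 1.036 (for power = 0.85)
d = 0.51

n = ((1.960 + 1.036) / 0.51)²
n = (5.875)²
n ≈ 34.52
Round up to the next whole number: n = 35 pairs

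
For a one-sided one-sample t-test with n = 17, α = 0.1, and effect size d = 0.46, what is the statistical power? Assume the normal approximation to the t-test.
Power ≈ 0.73

Power calculation (one-sample t-test, normal approximation):
z_β = d · √n - z_α
z_β = 0.46 · √17 - 1.282
z_β = 0.46 · 4.123 - 1.282
z_β = 0.615

Power = Φ(z_β) = Φ(0.615) ≈ 0.731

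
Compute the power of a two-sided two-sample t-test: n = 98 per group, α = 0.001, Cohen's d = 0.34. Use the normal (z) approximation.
Power ≈ 0.18

Power calculation (two-sample t-test, normal approximation):
z_β = d · √(n/2) - z_{α/2}
z_β = 0.34 · √(98/2) - 3.291
z_β = 0.34 · 7.000 - 3.291
z_β = -0.911

Power = Φ(z_β) = Φ(-0.911) ≈ 0.181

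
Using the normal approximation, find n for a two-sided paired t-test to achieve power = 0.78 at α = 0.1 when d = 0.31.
n = 61 pairs

Sample size formula (paired t-test, normal approximation):
n = ((z_{α/2} + z_β) / d)²

z_{α/2} = 1.645 (for α = 0.1, two-sided)
z_β = 0.772 (for power = 0.78)
d = 0.31

n = ((1.645 + 0.772) / 0.31)²
n = (7.797)²
n ≈ 60.79
Round up to the next whole number: n = 61 pairs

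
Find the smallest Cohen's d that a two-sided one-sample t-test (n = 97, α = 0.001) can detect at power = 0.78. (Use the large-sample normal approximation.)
d ≈ 0.41

Minimum detectable effect (one-sample t-test, normal approximation):
d = (z_{α/2} + z_β) / √n
d = (3.291 + 0.772) / √97
d = 4.063 / 9.849
d ≈ 0.41

By Cohen's convention (0.2 small / 0.5 medium / 0.8 large): small effect.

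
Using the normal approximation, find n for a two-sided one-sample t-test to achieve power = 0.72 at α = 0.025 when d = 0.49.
n = 34

Sample size formula (one-sample t-test, normal approximation):
n = ((z_{α/2} + z_β) / d)²

z_{α/2} = 2.241 (for α = 0.025, two-sided)
z_β = 0.583 (for power = 0.72)
d = 0.49

n = ((2.241 + 0.583) / 0.49)²
n = (5.763)²
n ≈ 33.21
Round up to the next whole number: n = 34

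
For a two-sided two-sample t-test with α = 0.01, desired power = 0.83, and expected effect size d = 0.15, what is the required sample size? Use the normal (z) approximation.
n = 1108 per group

Sample size formula (two-sample t-test, normal approximation):
n = 2 · ((z_{α/2} + z_β) / d)²

z_{α/2} = 2.576 (for α = 0.01, two-sided)
z_β = 0.954 (for power = 0.83)
d = 0.15

n = 2 · ((2.576 + 0.954) / 0.15)²
n = 2 · (23.533)²
n ≈ 1107.60
Round up to the next whole number: n = 1108 per group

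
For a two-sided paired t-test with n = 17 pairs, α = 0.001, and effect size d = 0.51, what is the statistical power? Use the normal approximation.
Power ≈ 0.12

Power calculation (paired t-test, normal approximation):
z_β = d · √n - z_{α/2}
z_β = 0.51 · √17 - 3.291
z_β = 0.51 · 4.123 - 3.291
z_β = -1.188

Power = Φ(z_β) = Φ(-1.188) ≈ 0.117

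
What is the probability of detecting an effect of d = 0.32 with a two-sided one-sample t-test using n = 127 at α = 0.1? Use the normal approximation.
Power ≈ 0.98

Power calculation (one-sample t-test, normal approximation):
z_β = d · √n - z_{α/2}
z_β = 0.32 · √127 - 1.645
z_β = 0.32 · 11.269 - 1.645
z_β = 1.961

Power = Φ(z_β) = Φ(1.961) ≈ 0.975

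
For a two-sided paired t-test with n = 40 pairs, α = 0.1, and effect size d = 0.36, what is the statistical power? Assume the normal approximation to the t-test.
Power ≈ 0.74

Power calculation (paired t-test, normal approximation):
z_β = d · √n - z_{α/2}
z_β = 0.36 · √40 - 1.645
z_β = 0.36 · 6.325 - 1.645
z_β = 0.632

Power = Φ(z_β) = Φ(0.632) ≈ 0.736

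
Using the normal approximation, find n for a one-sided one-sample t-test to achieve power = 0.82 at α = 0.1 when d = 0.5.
n = 20

Sample size formula (one-sample t-test, normal approximation):
n = ((z_α + z_β) / d)²

z_α = 1.282 (for α = 0.1, one-sided)
z_β = 0.915 (for power = 0.82)
d = 0.5

n = ((1.282 + 0.915) / 0.5)²
n = (4.394)²
n ≈ 19.31
Round up to the next whole number: n = 20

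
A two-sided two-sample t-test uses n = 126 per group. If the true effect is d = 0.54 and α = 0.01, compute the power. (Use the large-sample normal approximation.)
Power ≈ 0.96

Power calculation (two-sample t-test, normal approximation):
z_β = d · √(n/2) - z_{α/2}
z_β = 0.54 · √(126/2) - 2.576
z_β = 0.54 · 7.937 - 2.576
z_β = 1.710

Power = Φ(z_β) = Φ(1.710) ≈ 0.956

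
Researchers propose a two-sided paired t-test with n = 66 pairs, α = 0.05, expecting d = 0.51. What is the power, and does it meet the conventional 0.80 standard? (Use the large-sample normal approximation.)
Power ≈ 0.99; the study is adequately powered (power ≥ 0.80)

Power calculation (paired t-test, normal approximation):
z_β = d · √n - z_{α/2}
z_β = 0.51 · √66 - 1.960
z_β = 0.51 · 8.124 - 1.960
z_β = 2.183

Power = Φ(z_β) = Φ(2.183) ≈ 0.985

Effect size d = 0.51 is medium by Cohen's convention (0.2/0.5/0.8).

Threshold: power ≥ 0.80 is conventionally adequate.
Power ≈ 0.99 → the study is adequately powered (power ≥ 0.80).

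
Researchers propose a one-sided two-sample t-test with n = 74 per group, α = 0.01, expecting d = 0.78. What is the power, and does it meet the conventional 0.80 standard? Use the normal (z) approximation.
Power ≈ 0.99; the study is adequately powered (power ≥ 0.80)

Power calculation (two-sample t-test, normal approximation):
z_β = d · √(n/2) - z_α
z_β = 0.78 · √(74/2) - 2.326
z_β = 0.78 · 6.083 - 2.326
z_β = 2.418

Power = Φ(z_β) = Φ(2.418) ≈ 0.992

Effect size d = 0.78 is medium by Cohen's convention (0.2/0.5/0.8).

Threshold: power ≥ 0.80 is conventionally adequate.
Power ≈ 0.99 → the study is adequately powered (power ≥ 0.80).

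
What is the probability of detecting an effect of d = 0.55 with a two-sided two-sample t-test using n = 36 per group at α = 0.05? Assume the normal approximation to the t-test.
Power ≈ 0.65

Power calculation (two-sample t-test, normal approximation):
z_β = d · √(n/2) - z_{α/2}
z_β = 0.55 · √(36/2) - 1.960
z_β = 0.55 · 4.243 - 1.960
z_β = 0.373

Power = Φ(z_β) = Φ(0.373) ≈ 0.646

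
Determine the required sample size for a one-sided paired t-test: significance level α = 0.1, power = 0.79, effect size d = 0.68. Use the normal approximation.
n = 10 pairs

Sample size formula (paired t-test, normal approximation):
n = ((z_α + z_β) / d)²

z_α = 1.282 (for α = 0.1, one-sided)
z_β = 0.806 (for power = 0.79)
d = 0.68

n = ((1.282 + 0.806) / 0.68)²
n = (3.071)²
n ≈ 9.43
Round up to the next whole number: n = 10 pairs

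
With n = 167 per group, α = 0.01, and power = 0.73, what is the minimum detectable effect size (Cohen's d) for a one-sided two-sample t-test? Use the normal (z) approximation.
d ≈ 0.32

Minimum detectable effect (two-sample t-test, normal approximation):
d = (z_α + z_β) / √(n/2)
d = (2.326 + 0.613) / √(167/2)
d = 2.939 / 9.138
d ≈ 0.32

By Cohen's convention (0.2 small / 0.5 medium / 0.8 large): small effect.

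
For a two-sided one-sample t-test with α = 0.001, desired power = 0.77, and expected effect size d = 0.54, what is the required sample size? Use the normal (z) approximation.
n = 56

Sample size formula (one-sample t-test, normal approximation):
n = ((z_{α/2} + z_β) / d)²

z_{α/2} = 3.291 (for α = 0.001, two-sided)
z_β = 0.739 (for power = 0.77)
d = 0.54

n = ((3.291 + 0.739) / 0.54)²
n = (7.463)²
n ≈ 55.70
Round up to the next whole number: n = 56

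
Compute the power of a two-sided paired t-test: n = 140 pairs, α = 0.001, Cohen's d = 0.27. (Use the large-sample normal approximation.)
Power ≈ 0.46

Power calculation (paired t-test, normal approximation):
z_β = d · √n - z_{α/2}
z_β = 0.27 · √140 - 3.291
z_β = 0.27 · 11.832 - 3.291
z_β = -0.096

Power = Φ(z_β) = Φ(-0.096) ≈ 0.462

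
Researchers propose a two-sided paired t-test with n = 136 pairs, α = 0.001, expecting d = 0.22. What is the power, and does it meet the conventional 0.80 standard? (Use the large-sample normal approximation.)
Power ≈ 0.23; the study is underpowered (power < 0.80)

Power calculation (paired t-test, normal approximation):
z_β = d · √n - z_{α/2}
z_β = 0.22 · √136 - 3.291
z_β = 0.22 · 11.662 - 3.291
z_β = -0.725

Power = Φ(z_β) = Φ(-0.725) ≈ 0.234

Effect size d = 0.22 is small by Cohen's convention (0.2/0.5/0.8).

Threshold: power ≥ 0.80 is conventionally adequate.
Power ≈ 0.23 → the study is underpowered (power < 0.80).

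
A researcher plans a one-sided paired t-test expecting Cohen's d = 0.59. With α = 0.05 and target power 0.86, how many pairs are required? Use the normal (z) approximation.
n = 22 pairs

Sample size formula (paired t-test, normal approximation):
n = ((z_α + z_β) / d)²

z_α = 1.645 (for α = 0.05, one-sided)
z_β = 1.080 (for power = 0.86)
d = 0.59

n = ((1.645 + 1.080) / 0.59)²
n = (4.619)²
n ≈ 21.34
Round up to the next whole number: n = 22 pairs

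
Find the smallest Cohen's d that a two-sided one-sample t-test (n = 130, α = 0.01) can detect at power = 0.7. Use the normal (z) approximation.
d ≈ 0.27

Minimum detectable effect (one-sample t-test, normal approximation):
d = (z_{α/2} + z_β) / √n
d = (2.576 + 0.524) / √130
d = 3.100 / 11.402
d ≈ 0.27

By Cohen's convention (0.2 small / 0.5 medium / 0.8 large): small effect.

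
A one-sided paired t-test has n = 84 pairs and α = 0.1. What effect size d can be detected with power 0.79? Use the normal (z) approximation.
d ≈ 0.23

Minimum detectable effect (paired t-test, normal approximation):
d = (z_α + z_β) / √n
d = (1.282 + 0.806) / √84
d = 2.088 / 9.165
d ≈ 0.23

By Cohen's convention (0.2 small / 0.5 medium / 0.8 large): small effect.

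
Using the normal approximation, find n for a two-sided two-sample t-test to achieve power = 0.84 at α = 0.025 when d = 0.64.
n = 52 per group

Sample size formula (two-sample t-test, normal approximation):
n = 2 · ((z_{α/2} + z_β) / d)²

z_{α/2} = 2.241 (for α = 0.025, two-sided)
z_β = 0.994 (for power = 0.84)
d = 0.64

n = 2 · ((2.241 + 0.994) / 0.64)²
n = 2 · (5.055)²
n ≈ 51.11
Round up to the next whole number: n = 52 per group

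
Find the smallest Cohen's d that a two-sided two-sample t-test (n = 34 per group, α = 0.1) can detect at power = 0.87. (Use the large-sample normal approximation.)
d ≈ 0.67

Minimum detectable effect (two-sample t-test, normal approximation):
d = (z_{α/2} + z_β) / √(n/2)
d = (1.645 + 1.126) / √(34/2)
d = 2.771 / 4.123
d ≈ 0.67

By Cohen's convention (0.2 small / 0.5 medium / 0.8 large): medium effect.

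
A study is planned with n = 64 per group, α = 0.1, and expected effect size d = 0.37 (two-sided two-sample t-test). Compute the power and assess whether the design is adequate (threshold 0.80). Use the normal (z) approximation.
Power ≈ 0.67; the study is underpowered (power < 0.80)

Power calculation (two-sample t-test, normal approximation):
z_β = d · √(n/2) - z_{α/2}
z_β = 0.37 · √(64/2) - 1.645
z_β = 0.37 · 5.657 - 1.645
z_β = 0.448

Power = Φ(z_β) = Φ(0.448) ≈ 0.673

Effect size d = 0.37 is small by Cohen's convention (0.2/0.5/0.8).

Threshold: power ≥ 0.80 is conventionally adequate.
Power ≈ 0.67 → the study is underpowered (power < 0.80).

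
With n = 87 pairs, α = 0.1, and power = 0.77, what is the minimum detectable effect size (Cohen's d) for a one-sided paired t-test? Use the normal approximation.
d ≈ 0.22

Minimum detectable effect (paired t-test, normal approximation):
d = (z_α + z_β) / √n
d = (1.282 + 0.739) / √87
d = 2.020 / 9.327
d ≈ 0.22

By Cohen's convention (0.2 small / 0.5 medium / 0.8 large): small effect.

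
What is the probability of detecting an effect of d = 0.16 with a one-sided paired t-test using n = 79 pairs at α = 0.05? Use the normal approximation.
Power ≈ 0.41

Power calculation (paired t-test, normal approximation):
z_β = d · √n - z_α
z_β = 0.16 · √79 - 1.645
z_β = 0.16 · 8.888 - 1.645
z_β = -0.223

Power = Φ(z_β) = Φ(-0.223) ≈ 0.412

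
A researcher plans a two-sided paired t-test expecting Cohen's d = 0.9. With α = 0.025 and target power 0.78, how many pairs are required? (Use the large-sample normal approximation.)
n = 12 pairs

Sample size formula (paired t-test, normal approximation):
n = ((z_{α/2} + z_β) / d)²

z_{α/2} = 2.241 (for α = 0.025, two-sided)
z_β = 0.772 (for power = 0.78)
d = 0.9

n = ((2.241 + 0.772) / 0.9)²
n = (3.348)²
n ≈ 11.21
Round up to the next whole number: n = 12 pairs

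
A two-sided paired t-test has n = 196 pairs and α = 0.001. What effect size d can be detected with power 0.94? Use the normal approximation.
d ≈ 0.35

Minimum detectable effect (paired t-test, normal approximation):
d = (z_{α/2} + z_β) / √n
d = (3.291 + 1.555) / √196
d = 4.845 / 14.000
d ≈ 0.35

By Cohen's convention (0.2 small / 0.5 medium / 0.8 large): small effect.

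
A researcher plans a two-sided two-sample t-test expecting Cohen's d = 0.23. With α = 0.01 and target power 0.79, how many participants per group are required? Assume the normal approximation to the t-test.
n = 433 per group

Sample size formula (two-sample t-test, normal approximation):
n = 2 · ((z_{α/2} + z_β) / d)²

z_{α/2} = 2.576 (for α = 0.01, two-sided)
z_β = 0.806 (for power = 0.79)
d = 0.23

n = 2 · ((2.576 + 0.806) / 0.23)²
n = 2 · (14.704)²
n ≈ 432.42
Round up to the next whole number: n = 433 per group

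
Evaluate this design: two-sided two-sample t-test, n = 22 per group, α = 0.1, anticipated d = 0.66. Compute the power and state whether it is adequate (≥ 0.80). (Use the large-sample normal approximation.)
Power ≈ 0.71; the study is underpowered (power < 0.80)

Power calculation (two-sample t-test, normal approximation):
z_β = d · √(n/2) - z_{α/2}
z_β = 0.66 · √(22/2) - 1.645
z_β = 0.66 · 3.317 - 1.645
z_β = 0.544

Power = Φ(z_β) = Φ(0.544) ≈ 0.707

Effect size d = 0.66 is medium by Cohen's convention (0.2/0.5/0.8).

Threshold: power ≥ 0.80 is conventionally adequate.
Power ≈ 0.71 → the study is underpowered (power < 0.80).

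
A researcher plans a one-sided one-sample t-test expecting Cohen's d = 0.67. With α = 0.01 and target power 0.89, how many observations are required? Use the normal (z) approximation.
n = 29

Sample size formula (one-sample t-test, normal approximation):
n = ((z_α + z_β) / d)²

z_α = 2.326 (for α = 0.01, one-sided)
z_β = 1.227 (for power = 0.89)
d = 0.67

n = ((2.326 + 1.227) / 0.67)²
n = (5.303)²
n ≈ 28.12
Round up to the next whole number: n = 29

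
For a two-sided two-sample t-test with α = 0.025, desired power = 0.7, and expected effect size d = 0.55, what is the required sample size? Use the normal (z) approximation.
n = 51 per group

Sample size formula (two-sample t-test, normal approximation):
n = 2 · ((z_{α/2} + z_β) / d)²

z_{α/2} = 2.241 (for α = 0.025, two-sided)
z_β = 0.524 (for power = 0.7)
d = 0.55

n = 2 · ((2.241 + 0.524) / 0.55)²
n = 2 · (5.027)²
n ≈ 50.54
Round up to the next whole number: n = 51 per group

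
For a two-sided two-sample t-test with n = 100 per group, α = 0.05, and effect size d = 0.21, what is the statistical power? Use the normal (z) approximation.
Power ≈ 0.32

Power calculation (two-sample t-test, normal approximation):
z_β = d · √(n/2) - z_{α/2}
z_β = 0.21 · √(100/2) - 1.960
z_β = 0.21 · 7.071 - 1.960
z_β = -0.475

Power = Φ(z_β) = Φ(-0.475) ≈ 0.317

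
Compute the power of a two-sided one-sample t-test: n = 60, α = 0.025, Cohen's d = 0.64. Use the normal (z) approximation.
Power ≈ 1.00

Power calculation (one-sample t-test, normal approximation):
z_β = d · √n - z_{α/2}
z_β = 0.64 · √60 - 2.241
z_β = 0.64 · 7.746 - 2.241
z_β = 2.716

Power = Φ(z_β) = Φ(2.716) ≈ 0.997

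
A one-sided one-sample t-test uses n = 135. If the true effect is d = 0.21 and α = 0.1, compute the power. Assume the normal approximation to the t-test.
Power ≈ 0.88

Power calculation (one-sample t-test, normal approximation):
z_β = d · √n - z_α
z_β = 0.21 · √135 - 1.282
z_β = 0.21 · 11.619 - 1.282
z_β = 1.158

Power = Φ(z_β) = Φ(1.158) ≈ 0.877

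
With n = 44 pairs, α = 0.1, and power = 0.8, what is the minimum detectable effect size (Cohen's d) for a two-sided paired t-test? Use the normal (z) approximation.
d ≈ 0.37

Minimum detectable effect (paired t-test, normal approximation):
d = (z_{α/2} + z_β) / √n
d = (1.645 + 0.842) / √44
d = 2.486 / 6.633
d ≈ 0.37

By Cohen's convention (0.2 small / 0.5 medium / 0.8 large): small effect.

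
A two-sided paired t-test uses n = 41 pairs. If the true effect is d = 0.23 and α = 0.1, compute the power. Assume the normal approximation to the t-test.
Power ≈ 0.43

Power calculation (paired t-test, normal approximation):
z_β = d · √n - z_{α/2}
z_β = 0.23 · √41 - 1.645
z_β = 0.23 · 6.403 - 1.645
z_β = -0.172

Power = Φ(z_β) = Φ(-0.172) ≈ 0.432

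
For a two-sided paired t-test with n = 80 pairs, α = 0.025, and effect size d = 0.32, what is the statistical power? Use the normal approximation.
Power ≈ 0.73

Power calculation (paired t-test, normal approximation):
z_β = d · √n - z_{α/2}
z_β = 0.32 · √80 - 2.241
z_β = 0.32 · 8.944 - 2.241
z_β = 0.621

Power = Φ(z_β) = Φ(0.621) ≈ 0.733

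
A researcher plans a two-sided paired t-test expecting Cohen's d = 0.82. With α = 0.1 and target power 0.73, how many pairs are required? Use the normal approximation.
n = 8 pairs

Sample size formula (paired t-test, normal approximation):
n = ((z_{α/2} + z_β) / d)²

z_{α/2} = 1.645 (for α = 0.1, two-sided)
z_β = 0.613 (for power = 0.73)
d = 0.82

n = ((1.645 + 0.613) / 0.82)²
n = (2.754)²
n ≈ 7.58
Round up to the next whole number: n = 8 pairs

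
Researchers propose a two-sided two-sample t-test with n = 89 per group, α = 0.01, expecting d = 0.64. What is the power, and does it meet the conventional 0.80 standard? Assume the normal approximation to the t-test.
Power ≈ 0.95; the study is adequately powered (power ≥ 0.80)

Power calculation (two-sample t-test, normal approximation):
z_β = d · √(n/2) - z_{α/2}
z_β = 0.64 · √(89/2) - 2.576
z_β = 0.64 · 6.671 - 2.576
z_β = 1.694

Power = Φ(z_β) = Φ(1.694) ≈ 0.955

Effect size d = 0.64 is medium by Cohen's convention (0.2/0.5/0.8).

Threshold: power ≥ 0.80 is conventionally adequate.
Power ≈ 0.95 → the study is adequately powered (power ≥ 0.80).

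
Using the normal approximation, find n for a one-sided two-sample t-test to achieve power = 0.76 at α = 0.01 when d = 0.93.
n = 22 per group

Sample size formula (two-sample t-test, normal approximation):
n = 2 · ((z_α + z_β) / d)²

z_α = 2.326 (for α = 0.01, one-sided)
z_β = 0.706 (for power = 0.76)
d = 0.93

n = 2 · ((2.326 + 0.706) / 0.93)²
n = 2 · (3.260)²
n ≈ 21.26
Round up to the next whole number: n = 22 per group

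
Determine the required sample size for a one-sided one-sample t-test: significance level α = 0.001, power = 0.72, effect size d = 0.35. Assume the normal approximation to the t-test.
n = 111

Sample size formula (one-sample t-test, normal approximation):
n = ((z_α + z_β) / d)²

z_α = 3.090 (for α = 0.001, one-sided)
z_β = 0.583 (for power = 0.72)
d = 0.35

n = ((3.090 + 0.583) / 0.35)²
n = (10.494)²
n ≈ 110.12
Round up to the next whole number: n = 111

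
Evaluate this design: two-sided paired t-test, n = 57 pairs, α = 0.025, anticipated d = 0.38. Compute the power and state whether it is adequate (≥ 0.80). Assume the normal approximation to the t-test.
Power ≈ 0.73; the study is underpowered (power < 0.80)

Power calculation (paired t-test, normal approximation):
z_β = d · √n - z_{α/2}
z_β = 0.38 · √57 - 2.241
z_β = 0.38 · 7.550 - 2.241
z_β = 0.628

Power = Φ(z_β) = Φ(0.628) ≈ 0.735

Effect size d = 0.38 is small by Cohen's convention (0.2/0.5/0.8).

Threshold: power ≥ 0.80 is conventionally adequate.
Power ≈ 0.73 → the study is underpowered (power < 0.80).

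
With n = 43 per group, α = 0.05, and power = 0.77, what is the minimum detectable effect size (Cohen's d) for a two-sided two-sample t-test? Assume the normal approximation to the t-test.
d ≈ 0.58

Minimum detectable effect (two-sample t-test, normal approximation):
d = (z_{α/2} + z_β) / √(n/2)
d = (1.960 + 0.739) / √(43/2)
d = 2.699 / 4.637
d ≈ 0.58

By Cohen's convention (0.2 small / 0.5 medium / 0.8 large): medium effect.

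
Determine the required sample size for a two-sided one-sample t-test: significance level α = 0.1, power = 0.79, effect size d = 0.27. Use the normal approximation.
n = 83

Sample size formula (one-sample t-test, normal approximation):
n = ((z_{α/2} + z_β) / d)²

z_{α/2} = 1.645 (for α = 0.1, two-sided)
z_β = 0.806 (for power = 0.79)
d = 0.27

n = ((1.645 + 0.806) / 0.27)²
n = (9.078)²
n ≈ 82.41
Round up to the next whole number: n = 83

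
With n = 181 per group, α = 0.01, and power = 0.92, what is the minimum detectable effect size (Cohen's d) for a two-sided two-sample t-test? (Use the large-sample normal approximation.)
d ≈ 0.42

Minimum detectable effect (two-sample t-test, normal approximation):
d = (z_{α/2} + z_β) / √(n/2)
d = (2.576 + 1.405) / √(181/2)
d = 3.981 / 9.513
d ≈ 0.42

By Cohen's convention (0.2 small / 0.5 medium / 0.8 large): small effect.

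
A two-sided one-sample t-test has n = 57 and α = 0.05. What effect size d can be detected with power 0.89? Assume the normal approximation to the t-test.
d ≈ 0.42

Minimum detectable effect (one-sample t-test, normal approximation):
d = (z_{α/2} + z_β) / √n
d = (1.960 + 1.227) / √57
d = 3.186 / 7.550
d ≈ 0.42

By Cohen's convention (0.2 small / 0.5 medium / 0.8 large): small effect.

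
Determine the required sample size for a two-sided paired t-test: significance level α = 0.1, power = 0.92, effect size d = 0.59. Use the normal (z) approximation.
n = 27 pairs

Sample size formula (paired t-test, normal approximation):
n = ((z_{α/2} + z_β) / d)²

z_{α/2} = 1.645 (for α = 0.1, two-sided)
z_β = 1.405 (for power = 0.92)
d = 0.59

n = ((1.645 + 1.405) / 0.59)²
n = (5.169)²
n ≈ 26.72
Round up to the next whole number: n = 27 pairs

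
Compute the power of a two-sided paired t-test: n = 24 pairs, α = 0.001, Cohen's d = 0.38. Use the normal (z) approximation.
Power ≈ 0.08

Power calculation (paired t-test, normal approximation):
z_β = d · √n - z_{α/2}
z_β = 0.38 · √24 - 3.291
z_β = 0.38 · 4.899 - 3.291
z_β = -1.429

Power = Φ(z_β) = Φ(-1.429) ≈ 0.077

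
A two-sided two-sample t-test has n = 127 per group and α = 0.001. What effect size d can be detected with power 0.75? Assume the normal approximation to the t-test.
d ≈ 0.50

Minimum detectable effect (two-sample t-test, normal approximation):
d = (z_{α/2} + z_β) / √(n/2)
d = (3.291 + 0.674) / √(127/2)
d = 3.965 / 7.969
d ≈ 0.50

By Cohen's convention (0.2 small / 0.5 medium / 0.8 large): medium effect.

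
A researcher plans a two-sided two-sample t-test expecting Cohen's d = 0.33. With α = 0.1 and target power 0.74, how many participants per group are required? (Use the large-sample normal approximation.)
n = 97 per group

Sample size formula (two-sample t-test, normal approximation):
n = 2 · ((z_{α/2} + z_β) / d)²

z_{α/2} = 1.645 (for α = 0.1, two-sided)
z_β = 0.643 (for power = 0.74)
d = 0.33

n = 2 · ((1.645 + 0.643) / 0.33)²
n = 2 · (6.933)²
n ≈ 96.13
Round up to the next whole number: n = 97 per group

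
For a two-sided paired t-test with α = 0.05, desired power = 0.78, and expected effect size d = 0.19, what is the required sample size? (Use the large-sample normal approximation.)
n = 207 pairs

Sample size formula (paired t-test, normal approximation):
n = ((z_{α/2} + z_β) / d)²

z_{α/2} = 1.960 (for α = 0.05, two-sided)
z_β = 0.772 (for power = 0.78)
d = 0.19

n = ((1.960 + 0.772) / 0.19)²
n = (14.379)²
n ≈ 206.76
Round up to the next whole number: n = 207 pairs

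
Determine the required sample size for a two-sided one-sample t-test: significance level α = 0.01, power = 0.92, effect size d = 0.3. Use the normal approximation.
n = 177

Sample size formula (one-sample t-test, normal approximation):
n = ((z_{α/2} + z_β) / d)²

z_{α/2} = 2.576 (for α = 0.01, two-sided)
z_β = 1.405 (for power = 0.92)
d = 0.3

n = ((2.576 + 1.405) / 0.3)²
n = (13.270)²
n ≈ 176.09
Round up to the next whole number: n = 177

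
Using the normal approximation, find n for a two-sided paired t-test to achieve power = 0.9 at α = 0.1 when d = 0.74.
n = 16 pairs

Sample size formula (paired t-test, normal approximation):
n = ((z_{α/2} + z_β) / d)²

z_{α/2} = 1.645 (for α = 0.1, two-sided)
z_β = 1.282 (for power = 0.9)
d = 0.74

n = ((1.645 + 1.282) / 0.74)²
n = (3.955)²
n ≈ 15.64
Round up to the next whole number: n = 16 pairs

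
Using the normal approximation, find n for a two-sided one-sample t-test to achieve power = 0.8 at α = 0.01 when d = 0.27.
n = 161

Sample size formula (one-sample t-test, normal approximation):
n = ((z_{α/2} + z_β) / d)²

z_{α/2} = 2.576 (for α = 0.01, two-sided)
z_β = 0.842 (for power = 0.8)
d = 0.27

n = ((2.576 + 0.842) / 0.27)²
n = (12.659)²
n ≈ 160.25
Round up to the next whole number: n = 161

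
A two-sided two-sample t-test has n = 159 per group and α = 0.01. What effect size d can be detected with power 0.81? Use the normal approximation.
d ≈ 0.39

Minimum detectable effect (two-sample t-test, normal approximation):
d = (z_{α/2} + z_β) / √(n/2)
d = (2.576 + 0.878) / √(159/2)
d = 3.454 / 8.916
d ≈ 0.39

By Cohen's convention (0.2 small / 0.5 medium / 0.8 large): small effect.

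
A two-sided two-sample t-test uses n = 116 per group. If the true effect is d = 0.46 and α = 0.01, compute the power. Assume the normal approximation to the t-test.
Power ≈ 0.82

Power calculation (two-sample t-test, normal approximation):
z_β = d · √(n/2) - z_{α/2}
z_β = 0.46 · √(116/2) - 2.576
z_β = 0.46 · 7.616 - 2.576
z_β = 0.927

Power = Φ(z_β) = Φ(0.927) ≈ 0.823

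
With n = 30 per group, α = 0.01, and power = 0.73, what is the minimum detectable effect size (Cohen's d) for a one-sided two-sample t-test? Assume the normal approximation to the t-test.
d ≈ 0.76

Minimum detectable effect (two-sample t-test, normal approximation):
d = (z_α + z_β) / √(n/2)
d = (2.326 + 0.613) / √(30/2)
d = 2.939 / 3.873
d ≈ 0.76

By Cohen's convention (0.2 small / 0.5 medium / 0.8 large): medium effect.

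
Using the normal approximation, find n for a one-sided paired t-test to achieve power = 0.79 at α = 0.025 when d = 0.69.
n = 17 pairs

Sample size formula (paired t-test, normal approximation):
n = ((z_α + z_β) / d)²

z_α = 1.960 (for α = 0.025, one-sided)
z_β = 0.806 (for power = 0.79)
d = 0.69

n = ((1.960 + 0.806) / 0.69)²
n = (4.009)²
n ≈ 16.07
Round up to the next whole number: n = 17 pairs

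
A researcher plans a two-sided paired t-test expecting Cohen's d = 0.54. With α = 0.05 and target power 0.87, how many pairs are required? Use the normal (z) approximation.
n = 33 pairs

Sample size formula (paired t-test, normal approximation):
n = ((z_{α/2} + z_β) / d)²

z_{α/2} = 1.960 (for α = 0.05, two-sided)
z_β = 1.126 (for power = 0.87)
d = 0.54

n = ((1.960 + 1.126) / 0.54)²
n = (5.715)²
n ≈ 32.66
Round up to the next whole number: n = 33 pairs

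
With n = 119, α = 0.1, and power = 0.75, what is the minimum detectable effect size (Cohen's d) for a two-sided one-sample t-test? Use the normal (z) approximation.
d ≈ 0.21

Minimum detectable effect (one-sample t-test, normal approximation):
d = (z_{α/2} + z_β) / √n
d = (1.645 + 0.674) / √119
d = 2.319 / 10.909
d ≈ 0.21

By Cohen's convention (0.2 small / 0.5 medium / 0.8 large): small effect.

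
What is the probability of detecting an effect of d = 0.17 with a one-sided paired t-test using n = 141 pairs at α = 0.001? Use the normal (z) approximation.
Power ≈ 0.14

Power calculation (paired t-test, normal approximation):
z_β = d · √n - z_α
z_β = 0.17 · √141 - 3.090
z_β = 0.17 · 11.874 - 3.090
z_β = -1.072

Power = Φ(z_β) = Φ(-1.072) ≈ 0.142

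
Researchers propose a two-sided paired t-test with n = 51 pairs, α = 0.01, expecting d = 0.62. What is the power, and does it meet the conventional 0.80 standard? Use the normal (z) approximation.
Power ≈ 0.97; the study is adequately powered (power ≥ 0.80)

Power calculation (paired t-test, normal approximation):
z_β = d · √n - z_{α/2}
z_β = 0.62 · √51 - 2.576
z_β = 0.62 · 7.141 - 2.576
z_β = 1.852

Power = Φ(z_β) = Φ(1.852) ≈ 0.968

Effect size d = 0.62 is medium by Cohen's convention (0.2/0.5/0.8).

Threshold: power ≥ 0.80 is conventionally adequate.
Power ≈ 0.97 → the study is adequately powered (power ≥ 0.80).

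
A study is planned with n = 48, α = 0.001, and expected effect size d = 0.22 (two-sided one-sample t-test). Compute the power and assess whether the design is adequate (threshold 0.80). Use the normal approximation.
Power ≈ 0.04; the study is underpowered (power < 0.80)

Power calculation (one-sample t-test, normal approximation):
z_β = d · √n - z_{α/2}
z_β = 0.22 · √48 - 3.291
z_β = 0.22 · 6.928 - 3.291
z_β = -1.766

Power = Φ(z_β) = Φ(-1.766) ≈ 0.039

Effect size d = 0.22 is small by Cohen's convention (0.2/0.5/0.8).

Threshold: power ≥ 0.80 is conventionally adequate.
Power ≈ 0.04 → the study is underpowered (power < 0.80).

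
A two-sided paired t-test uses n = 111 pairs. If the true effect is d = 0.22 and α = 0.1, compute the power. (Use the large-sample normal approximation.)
Power ≈ 0.75

Power calculation (paired t-test, normal approximation):
z_β = d · √n - z_{α/2}
z_β = 0.22 · √111 - 1.645
z_β = 0.22 · 10.536 - 1.645
z_β = 0.673

Power = Φ(z_β) = Φ(0.673) ≈ 0.750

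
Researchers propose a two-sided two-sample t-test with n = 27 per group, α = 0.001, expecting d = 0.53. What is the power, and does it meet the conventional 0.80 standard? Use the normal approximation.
Power ≈ 0.09; the study is underpowered (power < 0.80)

Power calculation (two-sample t-test, normal approximation):
z_β = d · √(n/2) - z_{α/2}
z_β = 0.53 · √(27/2) - 3.291
z_β = 0.53 · 3.674 - 3.291
z_β = -1.343

Power = Φ(z_β) = Φ(-1.343) ≈ 0.090

Effect size d = 0.53 is medium by Cohen's convention (0.2/0.5/0.8).

Threshold: power ≥ 0.80 is conventionally adequate.
Power ≈ 0.09 → the study is underpowered (power < 0.80).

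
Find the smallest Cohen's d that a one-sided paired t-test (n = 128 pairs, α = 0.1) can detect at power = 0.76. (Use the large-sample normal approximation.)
d ≈ 0.18

Minimum detectable effect (paired t-test, normal approximation):
d = (z_α + z_β) / √n
d = (1.282 + 0.706) / √128
d = 1.988 / 11.314
d ≈ 0.18

By Cohen's convention (0.2 small / 0.5 medium / 0.8 large): very small effect.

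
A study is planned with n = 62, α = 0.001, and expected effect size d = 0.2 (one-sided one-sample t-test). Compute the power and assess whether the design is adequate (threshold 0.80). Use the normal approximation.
Power ≈ 0.06; the study is underpowered (power < 0.80)

Power calculation (one-sample t-test, normal approximation):
z_β = d · √n - z_α
z_β = 0.2 · √62 - 3.090
z_β = 0.2 · 7.874 - 3.090
z_β = -1.515

Power = Φ(z_β) = Φ(-1.515) ≈ 0.065

Effect size d = 0.2 is small by Cohen's convention (0.2/0.5/0.8).

Threshold: power ≥ 0.80 is conventionally adequate.
Power ≈ 0.06 → the study is underpowered (power < 0.80).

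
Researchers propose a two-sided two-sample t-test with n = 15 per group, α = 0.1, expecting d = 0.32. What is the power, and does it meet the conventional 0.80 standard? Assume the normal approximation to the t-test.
Power ≈ 0.22; the study is underpowered (power < 0.80)

Power calculation (two-sample t-test, normal approximation):
z_β = d · √(n/2) - z_{α/2}
z_β = 0.32 · √(15/2) - 1.645
z_β = 0.32 · 2.739 - 1.645
z_β = -0.768

Power = Φ(z_β) = Φ(-0.768) ≈ 0.221

Effect size d = 0.32 is small by Cohen's convention (0.2/0.5/0.8).

Threshold: power ≥ 0.80 is conventionally adequate.
Power ≈ 0.22 → the study is underpowered (power < 0.80).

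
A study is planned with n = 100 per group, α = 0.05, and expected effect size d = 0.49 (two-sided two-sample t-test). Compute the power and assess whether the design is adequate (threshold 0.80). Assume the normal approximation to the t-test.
Power ≈ 0.93; the study is adequately powered (power ≥ 0.80)

Power calculation (two-sample t-test, normal approximation):
z_β = d · √(n/2) - z_{α/2}
z_β = 0.49 · √(100/2) - 1.960
z_β = 0.49 · 7.071 - 1.960
z_β = 1.505

Power = Φ(z_β) = Φ(1.505) ≈ 0.934

Effect size d = 0.49 is small by Cohen's convention (0.2/0.5/0.8).

Threshold: power ≥ 0.80 is conventionally adequate.
Power ≈ 0.93 → the study is adequately powered (power ≥ 0.80).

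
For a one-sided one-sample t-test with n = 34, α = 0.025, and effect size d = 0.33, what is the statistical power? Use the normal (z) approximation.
Power ≈ 0.49

Power calculation (one-sample t-test, normal approximation):
z_β = d · √n - z_α
z_β = 0.33 · √34 - 1.960
z_β = 0.33 · 5.831 - 1.960
z_β = -0.036

Power = Φ(z_β) = Φ(-0.036) ≈ 0.486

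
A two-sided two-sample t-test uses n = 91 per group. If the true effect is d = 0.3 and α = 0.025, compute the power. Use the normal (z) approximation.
Power ≈ 0.41

Power calculation (two-sample t-test, normal approximation):
z_β = d · √(n/2) - z_{α/2}
z_β = 0.3 · √(91/2) - 2.241
z_β = 0.3 · 6.745 - 2.241
z_β = -0.218

Power = Φ(z_β) = Φ(-0.218) ≈ 0.414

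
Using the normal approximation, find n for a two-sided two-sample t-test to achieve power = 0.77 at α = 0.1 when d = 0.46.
n = 54 per group

Sample size formula (two-sample t-test, normal approximation):
n = 2 · ((z_{α/2} + z_β) / d)²

z_{α/2} = 1.645 (for α = 0.1, two-sided)
z_β = 0.739 (for power = 0.77)
d = 0.46

n = 2 · ((1.645 + 0.739) / 0.46)²
n = 2 · (5.183)²
n ≈ 53.73
Round up to the next whole number: n = 54 per group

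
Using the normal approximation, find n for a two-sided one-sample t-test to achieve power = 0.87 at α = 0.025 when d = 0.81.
n = 18

Sample size formula (one-sample t-test, normal approximation):
n = ((z_{α/2} + z_β) / d)²

z_{α/2} = 2.241 (for α = 0.025, two-sided)
z_β = 1.126 (for power = 0.87)
d = 0.81

n = ((2.241 + 1.126) / 0.81)²
n = (4.157)²
n ≈ 17.28
Round up to the next whole number: n = 18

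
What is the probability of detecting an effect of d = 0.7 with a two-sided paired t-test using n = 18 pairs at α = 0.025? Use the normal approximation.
Power ≈ 0.77

Power calculation (paired t-test, normal approximation):
z_β = d · √n - z_{α/2}
z_β = 0.7 · √18 - 2.241
z_β = 0.7 · 4.243 - 2.241
z_β = 0.728

Power = Φ(z_β) = Φ(0.728) ≈ 0.767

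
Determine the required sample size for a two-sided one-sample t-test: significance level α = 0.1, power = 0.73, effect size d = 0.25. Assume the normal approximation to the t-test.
n = 82

Sample size formula (one-sample t-test, normal approximation):
n = ((z_{α/2} + z_β) / d)²

z_{α/2} = 1.645 (for α = 0.1, two-sided)
z_β = 0.613 (for power = 0.73)
d = 0.25

n = ((1.645 + 0.613) / 0.25)²
n = (9.032)²
n ≈ 81.58
Round up to the next whole number: n = 82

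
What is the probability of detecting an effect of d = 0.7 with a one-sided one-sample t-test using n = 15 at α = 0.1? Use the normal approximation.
Power ≈ 0.92

Power calculation (one-sample t-test, normal approximation):
z_β = d · √n - z_α
z_β = 0.7 · √15 - 1.282
z_β = 0.7 · 3.873 - 1.282
z_β = 1.430

Power = Φ(z_β) = Φ(1.430) ≈ 0.924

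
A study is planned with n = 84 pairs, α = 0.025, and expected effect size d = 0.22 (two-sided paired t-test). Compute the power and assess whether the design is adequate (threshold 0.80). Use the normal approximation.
Power ≈ 0.41; the study is underpowered (power < 0.80)

Power calculation (paired t-test, normal approximation):
z_β = d · √n - z_{α/2}
z_β = 0.22 · √84 - 2.241
z_β = 0.22 · 9.165 - 2.241
z_β = -0.225

Power = Φ(z_β) = Φ(-0.225) ≈ 0.411

Effect size d = 0.22 is small by Cohen's convention (0.2/0.5/0.8).

Threshold: power ≥ 0.80 is conventionally adequate.
Power ≈ 0.41 → the study is underpowered (power < 0.80).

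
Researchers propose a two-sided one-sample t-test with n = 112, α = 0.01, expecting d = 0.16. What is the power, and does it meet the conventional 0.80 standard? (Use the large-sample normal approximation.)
Power ≈ 0.19; the study is underpowered (power < 0.80)

Power calculation (one-sample t-test, normal approximation):
z_β = d · √n - z_{α/2}
z_β = 0.16 · √112 - 2.576
z_β = 0.16 · 10.583 - 2.576
z_β = -0.883

Power = Φ(z_β) = Φ(-0.883) ≈ 0.189

Effect size d = 0.16 is very small by Cohen's convention (0.2/0.5/0.8).

Threshold: power ≥ 0.80 is conventionally adequate.
Power ≈ 0.19 → the study is underpowered (power < 0.80).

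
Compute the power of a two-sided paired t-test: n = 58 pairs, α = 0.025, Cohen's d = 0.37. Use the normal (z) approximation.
Power ≈ 0.72

Power calculation (paired t-test, normal approximation):
z_β = d · √n - z_{α/2}
z_β = 0.37 · √58 - 2.241
z_β = 0.37 · 7.616 - 2.241
z_β = 0.576

Power = Φ(z_β) = Φ(0.576) ≈ 0.718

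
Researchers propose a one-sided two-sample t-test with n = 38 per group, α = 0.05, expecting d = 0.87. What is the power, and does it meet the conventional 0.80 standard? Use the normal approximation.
Power ≈ 0.98; the study is adequately powered (power ≥ 0.80)

Power calculation (two-sample t-test, normal approximation):
z_β = d · √(n/2) - z_α
z_β = 0.87 · √(38/2) - 1.645
z_β = 0.87 · 4.359 - 1.645
z_β = 2.147

Power = Φ(z_β) = Φ(2.147) ≈ 0.984

Effect size d = 0.87 is large by Cohen's convention (0.2/0.5/0.8).

Threshold: power ≥ 0.80 is conventionally adequate.
Power ≈ 0.98 → the study is adequately powered (power ≥ 0.80).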